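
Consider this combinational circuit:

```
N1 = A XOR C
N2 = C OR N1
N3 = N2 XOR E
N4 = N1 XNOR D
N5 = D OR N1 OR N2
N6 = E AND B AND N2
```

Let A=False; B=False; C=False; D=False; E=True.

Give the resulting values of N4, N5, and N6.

N4 = True, N5 = False, N6 = False

N1 = A XOR C = False XOR False = False
N2 = C OR N1 = False OR False = False
N4 = N1 XNOR D = False XNOR False = True
N5 = D OR N1 OR N2 = False OR False OR False = False
N6 = E AND B AND N2 = True AND False AND False = False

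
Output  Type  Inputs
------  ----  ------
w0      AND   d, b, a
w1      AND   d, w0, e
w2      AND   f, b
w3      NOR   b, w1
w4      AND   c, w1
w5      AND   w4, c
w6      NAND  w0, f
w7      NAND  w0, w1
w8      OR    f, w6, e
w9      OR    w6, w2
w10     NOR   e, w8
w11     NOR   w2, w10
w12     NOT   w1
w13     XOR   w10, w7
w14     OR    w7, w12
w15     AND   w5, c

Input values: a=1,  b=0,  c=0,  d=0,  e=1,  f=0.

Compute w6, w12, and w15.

w0 = d AND b AND a = 0 AND 0 AND 1 = 0
w1 = d AND w0 AND e = 0 AND 0 AND 1 = 0
w4 = c AND w1 = 0 AND 0 = 0
w5 = w4 AND c = 0 AND 0 = 0
w6 = w0 NAND f = 0 NAND 0 = 1
w12 = NOT w1 = NOT 0 = 1
w15 = w5 AND c = 0 AND 0 = 0

w6 = 1; w12 = 1; w15 = 0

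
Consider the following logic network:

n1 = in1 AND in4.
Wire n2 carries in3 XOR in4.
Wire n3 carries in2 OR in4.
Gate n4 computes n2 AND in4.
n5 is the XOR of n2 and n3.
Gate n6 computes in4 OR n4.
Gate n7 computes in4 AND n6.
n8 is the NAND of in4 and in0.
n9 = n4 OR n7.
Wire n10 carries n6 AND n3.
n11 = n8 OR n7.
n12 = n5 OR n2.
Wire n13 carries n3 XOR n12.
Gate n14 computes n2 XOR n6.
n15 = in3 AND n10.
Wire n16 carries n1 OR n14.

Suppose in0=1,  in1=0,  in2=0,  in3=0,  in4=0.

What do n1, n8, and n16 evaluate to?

n1 = in1 AND in4 = 0 AND 0 = 0
n2 = in3 XOR in4 = 0 XOR 0 = 0
n4 = n2 AND in4 = 0 AND 0 = 0
n6 = in4 OR n4 = 0 OR 0 = 0
n8 = in4 NAND in0 = 0 NAND 1 = 1
n14 = n2 XOR n6 = 0 XOR 0 = 0
n16 = n1 OR n14 = 0 OR 0 = 0

n1 = 0, n8 = 1, n16 = 0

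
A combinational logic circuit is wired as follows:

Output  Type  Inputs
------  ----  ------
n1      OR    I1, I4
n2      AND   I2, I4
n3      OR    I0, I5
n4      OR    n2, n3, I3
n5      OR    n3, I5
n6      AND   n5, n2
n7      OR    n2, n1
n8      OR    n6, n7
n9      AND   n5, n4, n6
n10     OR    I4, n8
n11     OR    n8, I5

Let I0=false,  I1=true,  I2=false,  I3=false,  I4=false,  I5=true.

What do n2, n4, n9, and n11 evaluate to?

n2 = false, n4 = true, n9 = false, n11 = true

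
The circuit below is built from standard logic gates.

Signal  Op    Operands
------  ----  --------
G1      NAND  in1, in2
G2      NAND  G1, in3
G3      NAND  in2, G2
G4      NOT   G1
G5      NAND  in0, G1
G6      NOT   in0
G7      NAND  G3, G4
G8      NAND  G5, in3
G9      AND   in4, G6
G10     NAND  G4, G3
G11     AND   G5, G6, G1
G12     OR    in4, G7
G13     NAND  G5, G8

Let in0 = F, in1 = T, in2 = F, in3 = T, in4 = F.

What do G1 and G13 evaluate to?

G1 = T  G13 = T

G1 = in1 NAND in2 = T NAND F = T
G5 = in0 NAND G1 = F NAND T = T
G8 = G5 NAND in3 = T NAND T = F
G13 = G5 NAND G8 = T NAND F = T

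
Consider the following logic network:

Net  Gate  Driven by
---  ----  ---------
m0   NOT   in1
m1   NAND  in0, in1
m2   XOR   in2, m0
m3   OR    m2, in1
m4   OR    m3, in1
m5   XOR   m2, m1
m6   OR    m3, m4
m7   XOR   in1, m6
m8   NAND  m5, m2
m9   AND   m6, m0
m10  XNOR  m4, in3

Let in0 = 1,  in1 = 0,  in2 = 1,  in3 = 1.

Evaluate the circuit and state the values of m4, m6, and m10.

m4 = 0; m6 = 0; m10 = 0

m0 = NOT in1 = NOT 0 = 1
m2 = in2 XOR m0 = 1 XOR 1 = 0
m3 = m2 OR in1 = 0 OR 0 = 0
m4 = m3 OR in1 = 0 OR 0 = 0
m6 = m3 OR m4 = 0 OR 0 = 0
m10 = m4 XNOR in3 = 0 XNOR 1 = 0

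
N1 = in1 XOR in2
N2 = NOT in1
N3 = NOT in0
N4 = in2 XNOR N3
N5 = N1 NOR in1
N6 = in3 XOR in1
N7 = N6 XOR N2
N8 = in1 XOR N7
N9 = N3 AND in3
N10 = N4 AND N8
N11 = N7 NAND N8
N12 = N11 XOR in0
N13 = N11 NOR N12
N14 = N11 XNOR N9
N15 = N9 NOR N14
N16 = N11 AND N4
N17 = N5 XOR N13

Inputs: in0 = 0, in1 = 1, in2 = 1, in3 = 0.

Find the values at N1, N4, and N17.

N1 = 0  N4 = 1  N17 = 0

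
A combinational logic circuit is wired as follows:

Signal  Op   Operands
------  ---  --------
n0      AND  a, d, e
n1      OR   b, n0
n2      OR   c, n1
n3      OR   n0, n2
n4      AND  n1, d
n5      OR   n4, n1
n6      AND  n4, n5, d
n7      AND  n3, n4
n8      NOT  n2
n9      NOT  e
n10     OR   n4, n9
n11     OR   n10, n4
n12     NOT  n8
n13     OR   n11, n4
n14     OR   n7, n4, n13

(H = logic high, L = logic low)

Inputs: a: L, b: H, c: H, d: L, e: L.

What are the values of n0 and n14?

n0 = L; n14 = H

n0 = a AND d AND e = L AND L AND L = L
n1 = b OR n0 = H OR L = H
n2 = c OR n1 = H OR H = H
n3 = n0 OR n2 = L OR H = H
n4 = n1 AND d = H AND L = L
n7 = n3 AND n4 = H AND L = L
n9 = NOT e = NOT L = H
n10 = n4 OR n9 = L OR H = H
n11 = n10 OR n4 = H OR L = H
n13 = n11 OR n4 = H OR L = H
n14 = n7 OR n4 OR n13 = L OR L OR H = H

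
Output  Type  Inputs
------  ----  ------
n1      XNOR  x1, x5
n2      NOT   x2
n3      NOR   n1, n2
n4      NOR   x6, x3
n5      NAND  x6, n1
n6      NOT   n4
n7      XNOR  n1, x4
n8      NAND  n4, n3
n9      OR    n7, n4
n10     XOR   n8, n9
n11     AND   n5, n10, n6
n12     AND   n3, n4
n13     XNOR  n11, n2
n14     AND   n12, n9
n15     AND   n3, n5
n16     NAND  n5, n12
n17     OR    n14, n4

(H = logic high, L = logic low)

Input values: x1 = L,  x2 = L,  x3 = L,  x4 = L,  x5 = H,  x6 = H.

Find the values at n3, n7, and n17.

n1 = x1 XNOR x5 = L XNOR H = L
n2 = NOT x2 = NOT L = H
n3 = n1 NOR n2 = L NOR H = L
n4 = x6 NOR x3 = H NOR L = L
n7 = n1 XNOR x4 = L XNOR L = H
n9 = n7 OR n4 = H OR L = H
n12 = n3 AND n4 = L AND L = L
n14 = n12 AND n9 = L AND H = L
n17 = n14 OR n4 = L OR L = L

n3 = L, n7 = H, n17 = L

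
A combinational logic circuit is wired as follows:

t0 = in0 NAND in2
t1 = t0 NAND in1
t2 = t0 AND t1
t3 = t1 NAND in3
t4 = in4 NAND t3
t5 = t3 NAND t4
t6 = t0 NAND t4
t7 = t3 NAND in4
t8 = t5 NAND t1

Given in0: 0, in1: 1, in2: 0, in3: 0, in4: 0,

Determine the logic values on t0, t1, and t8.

t0 = in0 NAND in2 = 0 NAND 0 = 1
t1 = t0 NAND in1 = 1 NAND 1 = 0
t3 = t1 NAND in3 = 0 NAND 0 = 1
t4 = in4 NAND t3 = 0 NAND 1 = 1
t5 = t3 NAND t4 = 1 NAND 1 = 0
t8 = t5 NAND t1 = 0 NAND 0 = 1

t0 = 1; t1 = 0; t8 = 1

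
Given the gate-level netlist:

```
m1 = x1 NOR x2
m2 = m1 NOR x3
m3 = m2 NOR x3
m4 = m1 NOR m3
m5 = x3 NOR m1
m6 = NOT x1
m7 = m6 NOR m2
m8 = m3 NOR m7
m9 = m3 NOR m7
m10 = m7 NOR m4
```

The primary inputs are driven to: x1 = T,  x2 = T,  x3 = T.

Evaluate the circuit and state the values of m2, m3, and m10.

m2 = F, m3 = F, m10 = F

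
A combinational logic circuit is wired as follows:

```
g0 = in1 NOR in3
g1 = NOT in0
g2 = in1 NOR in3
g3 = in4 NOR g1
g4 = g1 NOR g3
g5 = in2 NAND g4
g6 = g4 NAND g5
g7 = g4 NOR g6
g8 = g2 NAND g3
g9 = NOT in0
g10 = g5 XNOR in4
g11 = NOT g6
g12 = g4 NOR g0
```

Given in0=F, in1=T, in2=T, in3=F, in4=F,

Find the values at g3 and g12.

g3 = F, g12 = T

g0 = in1 NOR in3 = T NOR F = F
g1 = NOT in0 = NOT F = T
g3 = in4 NOR g1 = F NOR T = F
g4 = g1 NOR g3 = T NOR F = F
g12 = g4 NOR g0 = F NOR F = T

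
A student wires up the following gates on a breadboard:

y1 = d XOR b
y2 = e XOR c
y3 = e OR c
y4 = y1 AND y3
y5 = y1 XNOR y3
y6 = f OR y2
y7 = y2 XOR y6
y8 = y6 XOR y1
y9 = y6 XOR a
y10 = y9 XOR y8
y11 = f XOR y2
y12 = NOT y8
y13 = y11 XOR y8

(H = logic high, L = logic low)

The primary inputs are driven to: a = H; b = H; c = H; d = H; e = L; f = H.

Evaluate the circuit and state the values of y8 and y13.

y1 = d XOR b = H XOR H = L
y2 = e XOR c = L XOR H = H
y6 = f OR y2 = H OR H = H
y8 = y6 XOR y1 = H XOR L = H
y11 = f XOR y2 = H XOR H = L
y13 = y11 XOR y8 = L XOR H = H

y8 = H, y13 = H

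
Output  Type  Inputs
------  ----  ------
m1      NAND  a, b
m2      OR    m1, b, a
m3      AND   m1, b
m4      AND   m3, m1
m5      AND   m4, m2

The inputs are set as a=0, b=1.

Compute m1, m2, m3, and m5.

m1 = 1, m2 = 1, m3 = 1, m5 = 1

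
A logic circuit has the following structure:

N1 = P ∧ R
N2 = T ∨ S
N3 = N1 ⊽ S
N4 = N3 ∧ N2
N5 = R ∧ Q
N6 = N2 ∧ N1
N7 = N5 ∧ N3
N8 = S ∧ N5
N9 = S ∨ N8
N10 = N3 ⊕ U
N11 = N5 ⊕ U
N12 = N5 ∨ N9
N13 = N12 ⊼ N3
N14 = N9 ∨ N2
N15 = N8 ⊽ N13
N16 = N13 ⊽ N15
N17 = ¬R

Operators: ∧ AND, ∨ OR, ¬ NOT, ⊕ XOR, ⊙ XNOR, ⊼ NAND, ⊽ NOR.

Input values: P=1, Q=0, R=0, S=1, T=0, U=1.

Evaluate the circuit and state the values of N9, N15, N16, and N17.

N9 = 1, N15 = 0, N16 = 0, N17 = 1

N1 = P AND R = 1 AND 0 = 0
N3 = N1 NOR S = 0 NOR 1 = 0
N5 = R AND Q = 0 AND 0 = 0
N8 = S AND N5 = 1 AND 0 = 0
N9 = S OR N8 = 1 OR 0 = 1
N12 = N5 OR N9 = 0 OR 1 = 1
N13 = N12 NAND N3 = 1 NAND 0 = 1
N15 = N8 NOR N13 = 0 NOR 1 = 0
N16 = N13 NOR N15 = 1 NOR 0 = 0
N17 = NOT R = NOT 0 = 1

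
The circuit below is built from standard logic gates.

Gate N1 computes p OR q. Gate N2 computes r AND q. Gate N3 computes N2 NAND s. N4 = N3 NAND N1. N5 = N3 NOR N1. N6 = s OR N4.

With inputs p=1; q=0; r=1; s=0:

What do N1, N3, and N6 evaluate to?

N1 = 1, N3 = 1, N6 = 0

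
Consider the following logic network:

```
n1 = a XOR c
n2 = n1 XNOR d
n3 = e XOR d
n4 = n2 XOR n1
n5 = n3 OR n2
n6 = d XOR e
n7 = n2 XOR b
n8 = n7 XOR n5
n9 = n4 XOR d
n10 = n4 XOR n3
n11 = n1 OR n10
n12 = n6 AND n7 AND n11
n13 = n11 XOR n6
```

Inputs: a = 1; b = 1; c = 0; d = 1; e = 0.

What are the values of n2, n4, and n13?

n2 = 1, n4 = 0, n13 = 0

n1 = a XOR c = 1 XOR 0 = 1
n2 = n1 XNOR d = 1 XNOR 1 = 1
n3 = e XOR d = 0 XOR 1 = 1
n4 = n2 XOR n1 = 1 XOR 1 = 0
n6 = d XOR e = 1 XOR 0 = 1
n10 = n4 XOR n3 = 0 XOR 1 = 1
n11 = n1 OR n10 = 1 OR 1 = 1
n13 = n11 XOR n6 = 1 XOR 1 = 0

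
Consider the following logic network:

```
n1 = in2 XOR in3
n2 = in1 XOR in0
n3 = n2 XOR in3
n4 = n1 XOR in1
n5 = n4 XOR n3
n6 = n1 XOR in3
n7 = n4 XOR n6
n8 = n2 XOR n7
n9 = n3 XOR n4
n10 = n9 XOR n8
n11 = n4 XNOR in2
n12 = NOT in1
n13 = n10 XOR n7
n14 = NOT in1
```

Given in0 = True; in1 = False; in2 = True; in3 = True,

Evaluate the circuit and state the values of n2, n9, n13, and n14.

n2 = True; n9 = False; n13 = True; n14 = True

n1 = in2 XOR in3 = True XOR True = False
n2 = in1 XOR in0 = False XOR True = True
n3 = n2 XOR in3 = True XOR True = False
n4 = n1 XOR in1 = False XOR False = False
n6 = n1 XOR in3 = False XOR True = True
n7 = n4 XOR n6 = False XOR True = True
n8 = n2 XOR n7 = True XOR True = False
n9 = n3 XOR n4 = False XOR False = False
n10 = n9 XOR n8 = False XOR False = False
n13 = n10 XOR n7 = False XOR True = True
n14 = NOT in1 = NOT False = True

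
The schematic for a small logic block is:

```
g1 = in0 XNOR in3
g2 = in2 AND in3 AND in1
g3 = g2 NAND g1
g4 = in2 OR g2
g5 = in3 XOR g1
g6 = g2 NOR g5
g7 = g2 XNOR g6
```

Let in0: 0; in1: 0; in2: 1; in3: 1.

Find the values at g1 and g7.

g1 = in0 XNOR in3 = 0 XNOR 1 = 0
g2 = in2 AND in3 AND in1 = 1 AND 1 AND 0 = 0
g5 = in3 XOR g1 = 1 XOR 0 = 1
g6 = g2 NOR g5 = 0 NOR 1 = 0
g7 = g2 XNOR g6 = 0 XNOR 0 = 1

g1 = 0  g7 = 1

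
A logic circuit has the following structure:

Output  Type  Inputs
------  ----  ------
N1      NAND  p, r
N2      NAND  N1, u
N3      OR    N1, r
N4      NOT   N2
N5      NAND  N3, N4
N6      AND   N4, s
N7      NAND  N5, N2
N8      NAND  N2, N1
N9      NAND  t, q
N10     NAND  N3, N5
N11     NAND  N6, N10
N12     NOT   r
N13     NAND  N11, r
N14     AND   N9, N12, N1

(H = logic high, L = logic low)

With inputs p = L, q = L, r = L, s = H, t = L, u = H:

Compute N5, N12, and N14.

N5 = L  N12 = H  N14 = H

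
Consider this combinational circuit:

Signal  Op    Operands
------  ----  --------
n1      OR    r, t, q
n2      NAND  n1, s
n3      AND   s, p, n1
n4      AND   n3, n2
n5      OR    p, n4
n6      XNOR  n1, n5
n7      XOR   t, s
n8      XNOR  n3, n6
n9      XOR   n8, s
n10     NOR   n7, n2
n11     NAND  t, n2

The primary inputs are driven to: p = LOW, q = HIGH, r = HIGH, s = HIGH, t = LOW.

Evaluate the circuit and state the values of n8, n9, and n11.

n1 = r OR t OR q = HIGH OR LOW OR HIGH = HIGH
n2 = n1 NAND s = HIGH NAND HIGH = LOW
n3 = s AND p AND n1 = HIGH AND LOW AND HIGH = LOW
n4 = n3 AND n2 = LOW AND LOW = LOW
n5 = p OR n4 = LOW OR LOW = LOW
n6 = n1 XNOR n5 = HIGH XNOR LOW = LOW
n8 = n3 XNOR n6 = LOW XNOR LOW = HIGH
n9 = n8 XOR s = HIGH XOR HIGH = LOW
n11 = t NAND n2 = LOW NAND LOW = HIGH

n8 = HIGH  n9 = LOW  n11 = HIGH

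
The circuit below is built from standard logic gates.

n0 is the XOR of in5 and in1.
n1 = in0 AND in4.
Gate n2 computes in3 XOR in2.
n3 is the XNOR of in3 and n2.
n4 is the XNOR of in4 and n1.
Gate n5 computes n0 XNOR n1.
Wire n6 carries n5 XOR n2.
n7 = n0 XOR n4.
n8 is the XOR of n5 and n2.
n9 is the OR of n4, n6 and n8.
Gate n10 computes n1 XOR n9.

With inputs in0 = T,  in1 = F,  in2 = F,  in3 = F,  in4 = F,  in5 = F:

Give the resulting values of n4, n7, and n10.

n4 = T  n7 = T  n10 = T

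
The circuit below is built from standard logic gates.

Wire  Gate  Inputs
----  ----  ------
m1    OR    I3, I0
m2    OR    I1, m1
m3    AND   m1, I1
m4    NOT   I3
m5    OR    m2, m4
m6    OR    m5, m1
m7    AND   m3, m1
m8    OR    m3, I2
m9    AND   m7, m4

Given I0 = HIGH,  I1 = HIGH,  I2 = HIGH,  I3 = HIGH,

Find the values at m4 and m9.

m1 = I3 OR I0 = HIGH OR HIGH = HIGH
m3 = m1 AND I1 = HIGH AND HIGH = HIGH
m4 = NOT I3 = NOT HIGH = LOW
m7 = m3 AND m1 = HIGH AND HIGH = HIGH
m9 = m7 AND m4 = HIGH AND LOW = LOW

m4 = LOW, m9 = LOW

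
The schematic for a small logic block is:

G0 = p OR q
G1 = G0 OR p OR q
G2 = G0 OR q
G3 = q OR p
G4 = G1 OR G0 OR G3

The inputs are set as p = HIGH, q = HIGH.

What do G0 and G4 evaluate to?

G0 = p OR q = HIGH OR HIGH = HIGH
G1 = G0 OR p OR q = HIGH OR HIGH OR HIGH = HIGH
G3 = q OR p = HIGH OR HIGH = HIGH
G4 = G1 OR G0 OR G3 = HIGH OR HIGH OR HIGH = HIGH

G0 = HIGH, G4 = HIGH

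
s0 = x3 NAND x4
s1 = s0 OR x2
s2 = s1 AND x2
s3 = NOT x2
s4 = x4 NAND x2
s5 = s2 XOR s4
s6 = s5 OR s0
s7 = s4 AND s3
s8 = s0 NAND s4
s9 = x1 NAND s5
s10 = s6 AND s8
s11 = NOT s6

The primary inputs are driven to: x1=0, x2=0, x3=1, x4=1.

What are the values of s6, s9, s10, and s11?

s0 = x3 NAND x4 = 1 NAND 1 = 0
s1 = s0 OR x2 = 0 OR 0 = 0
s2 = s1 AND x2 = 0 AND 0 = 0
s4 = x4 NAND x2 = 1 NAND 0 = 1
s5 = s2 XOR s4 = 0 XOR 1 = 1
s6 = s5 OR s0 = 1 OR 0 = 1
s8 = s0 NAND s4 = 0 NAND 1 = 1
s9 = x1 NAND s5 = 0 NAND 1 = 1
s10 = s6 AND s8 = 1 AND 1 = 1
s11 = NOT s6 = NOT 1 = 0

s6 = 1, s9 = 1, s10 = 1, s11 = 0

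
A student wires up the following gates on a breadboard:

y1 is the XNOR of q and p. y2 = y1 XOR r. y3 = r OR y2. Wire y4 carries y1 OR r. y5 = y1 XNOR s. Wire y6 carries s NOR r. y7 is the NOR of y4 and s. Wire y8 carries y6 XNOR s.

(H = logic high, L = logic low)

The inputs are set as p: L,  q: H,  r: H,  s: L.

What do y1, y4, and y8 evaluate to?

y1 = q XNOR p = H XNOR L = L
y4 = y1 OR r = L OR H = H
y6 = s NOR r = L NOR H = L
y8 = y6 XNOR s = L XNOR L = H

y1 = L  y4 = H  y8 = H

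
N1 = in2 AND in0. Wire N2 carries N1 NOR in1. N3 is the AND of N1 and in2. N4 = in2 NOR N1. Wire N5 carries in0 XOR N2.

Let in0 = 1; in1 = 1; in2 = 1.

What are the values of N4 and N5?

N1 = in2 AND in0 = 1 AND 1 = 1
N2 = N1 NOR in1 = 1 NOR 1 = 0
N4 = in2 NOR N1 = 1 NOR 1 = 0
N5 = in0 XOR N2 = 1 XOR 0 = 1

N4 = 0  N5 = 1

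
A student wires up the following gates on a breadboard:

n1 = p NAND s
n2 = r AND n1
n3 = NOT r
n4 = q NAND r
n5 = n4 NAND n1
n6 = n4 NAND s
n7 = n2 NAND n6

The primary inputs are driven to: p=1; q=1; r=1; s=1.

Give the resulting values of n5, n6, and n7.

n5 = 1; n6 = 1; n7 = 1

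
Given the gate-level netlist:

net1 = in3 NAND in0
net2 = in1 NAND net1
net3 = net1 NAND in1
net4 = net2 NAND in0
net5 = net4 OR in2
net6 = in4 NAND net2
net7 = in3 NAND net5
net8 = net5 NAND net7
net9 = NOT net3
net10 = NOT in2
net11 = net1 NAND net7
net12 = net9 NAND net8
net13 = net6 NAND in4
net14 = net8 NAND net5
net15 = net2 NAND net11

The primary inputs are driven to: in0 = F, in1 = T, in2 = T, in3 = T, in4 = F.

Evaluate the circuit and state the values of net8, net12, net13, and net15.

net1 = in3 NAND in0 = T NAND F = T
net2 = in1 NAND net1 = T NAND T = F
net3 = net1 NAND in1 = T NAND T = F
net4 = net2 NAND in0 = F NAND F = T
net5 = net4 OR in2 = T OR T = T
net6 = in4 NAND net2 = F NAND F = T
net7 = in3 NAND net5 = T NAND T = F
net8 = net5 NAND net7 = T NAND F = T
net9 = NOT net3 = NOT F = T
net11 = net1 NAND net7 = T NAND F = T
net12 = net9 NAND net8 = T NAND T = F
net13 = net6 NAND in4 = T NAND F = T
net15 = net2 NAND net11 = F NAND T = T

net8 = T; net12 = F; net13 = T; net15 = T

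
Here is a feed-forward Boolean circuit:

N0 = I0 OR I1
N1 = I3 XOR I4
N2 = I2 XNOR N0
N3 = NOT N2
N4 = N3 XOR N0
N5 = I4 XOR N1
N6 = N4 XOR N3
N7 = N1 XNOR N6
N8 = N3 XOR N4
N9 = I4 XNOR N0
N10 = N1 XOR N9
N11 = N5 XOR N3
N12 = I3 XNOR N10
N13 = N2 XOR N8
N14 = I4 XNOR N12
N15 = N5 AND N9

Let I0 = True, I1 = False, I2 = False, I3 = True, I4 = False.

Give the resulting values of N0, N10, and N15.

N0 = I0 OR I1 = True OR False = True
N1 = I3 XOR I4 = True XOR False = True
N5 = I4 XOR N1 = False XOR True = True
N9 = I4 XNOR N0 = False XNOR True = False
N10 = N1 XOR N9 = True XOR False = True
N15 = N5 AND N9 = True AND False = False

N0 = True  N10 = True  N15 = False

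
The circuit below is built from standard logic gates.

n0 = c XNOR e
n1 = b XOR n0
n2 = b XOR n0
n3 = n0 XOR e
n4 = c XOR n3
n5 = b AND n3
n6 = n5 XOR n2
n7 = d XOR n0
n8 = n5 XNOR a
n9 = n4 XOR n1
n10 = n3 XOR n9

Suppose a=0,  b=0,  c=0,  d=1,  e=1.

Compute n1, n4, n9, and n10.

n0 = c XNOR e = 0 XNOR 1 = 0
n1 = b XOR n0 = 0 XOR 0 = 0
n3 = n0 XOR e = 0 XOR 1 = 1
n4 = c XOR n3 = 0 XOR 1 = 1
n9 = n4 XOR n1 = 1 XOR 0 = 1
n10 = n3 XOR n9 = 1 XOR 1 = 0

n1 = 0, n4 = 1, n9 = 1, n10 = 0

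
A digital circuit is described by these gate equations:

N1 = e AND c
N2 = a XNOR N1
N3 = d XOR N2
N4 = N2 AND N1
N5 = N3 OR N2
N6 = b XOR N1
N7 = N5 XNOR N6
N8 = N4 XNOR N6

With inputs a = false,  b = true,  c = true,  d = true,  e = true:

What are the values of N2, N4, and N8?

N2 = false; N4 = false; N8 = true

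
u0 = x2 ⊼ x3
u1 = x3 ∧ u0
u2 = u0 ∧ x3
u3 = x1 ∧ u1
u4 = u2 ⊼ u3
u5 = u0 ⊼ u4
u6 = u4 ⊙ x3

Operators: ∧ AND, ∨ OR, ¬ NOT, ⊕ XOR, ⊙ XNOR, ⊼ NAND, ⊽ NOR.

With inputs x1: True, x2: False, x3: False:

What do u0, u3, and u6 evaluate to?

u0 = x2 NAND x3 = False NAND False = True
u1 = x3 AND u0 = False AND True = False
u2 = u0 AND x3 = True AND False = False
u3 = x1 AND u1 = True AND False = False
u4 = u2 NAND u3 = False NAND False = True
u6 = u4 XNOR x3 = True XNOR False = False

u0 = True  u3 = False  u6 = False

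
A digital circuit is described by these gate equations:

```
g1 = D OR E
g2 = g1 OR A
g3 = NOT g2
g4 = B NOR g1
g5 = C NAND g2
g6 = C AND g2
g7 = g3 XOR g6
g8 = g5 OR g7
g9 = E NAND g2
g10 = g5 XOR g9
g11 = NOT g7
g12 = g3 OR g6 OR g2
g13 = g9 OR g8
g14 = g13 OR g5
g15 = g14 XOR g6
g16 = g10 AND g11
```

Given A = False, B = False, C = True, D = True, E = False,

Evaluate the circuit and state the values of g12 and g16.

g12 = True  g16 = False

g1 = D OR E = True OR False = True
g2 = g1 OR A = True OR False = True
g3 = NOT g2 = NOT True = False
g5 = C NAND g2 = True NAND True = False
g6 = C AND g2 = True AND True = True
g7 = g3 XOR g6 = False XOR True = True
g9 = E NAND g2 = False NAND True = True
g10 = g5 XOR g9 = False XOR True = True
g11 = NOT g7 = NOT True = False
g12 = g3 OR g6 OR g2 = False OR True OR True = True
g16 = g10 AND g11 = True AND False = False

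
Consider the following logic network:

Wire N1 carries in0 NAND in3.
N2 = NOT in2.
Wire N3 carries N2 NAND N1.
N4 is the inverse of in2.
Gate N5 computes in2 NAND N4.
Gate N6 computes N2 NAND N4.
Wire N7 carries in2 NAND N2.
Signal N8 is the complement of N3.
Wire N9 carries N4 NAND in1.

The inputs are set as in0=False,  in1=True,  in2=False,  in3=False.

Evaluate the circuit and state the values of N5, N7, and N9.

N5 = True, N7 = True, N9 = False

N2 = NOT in2 = NOT False = True
N4 = NOT in2 = NOT False = True
N5 = in2 NAND N4 = False NAND True = True
N7 = in2 NAND N2 = False NAND True = True
N9 = N4 NAND in1 = True NAND True = False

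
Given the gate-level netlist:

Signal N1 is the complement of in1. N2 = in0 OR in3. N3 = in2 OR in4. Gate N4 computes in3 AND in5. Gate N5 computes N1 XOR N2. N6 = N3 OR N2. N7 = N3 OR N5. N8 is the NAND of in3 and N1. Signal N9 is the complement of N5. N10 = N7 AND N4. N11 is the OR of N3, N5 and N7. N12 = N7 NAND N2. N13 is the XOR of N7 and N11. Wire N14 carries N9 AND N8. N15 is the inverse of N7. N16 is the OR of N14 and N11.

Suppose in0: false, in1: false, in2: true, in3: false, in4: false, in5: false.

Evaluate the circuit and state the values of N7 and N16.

N7 = true  N16 = true

N1 = NOT in1 = NOT false = true
N2 = in0 OR in3 = false OR false = false
N3 = in2 OR in4 = true OR false = true
N5 = N1 XOR N2 = true XOR false = true
N7 = N3 OR N5 = true OR true = true
N8 = in3 NAND N1 = false NAND true = true
N9 = NOT N5 = NOT true = false
N11 = N3 OR N5 OR N7 = true OR true OR true = true
N14 = N9 AND N8 = false AND true = false
N16 = N14 OR N11 = false OR true = true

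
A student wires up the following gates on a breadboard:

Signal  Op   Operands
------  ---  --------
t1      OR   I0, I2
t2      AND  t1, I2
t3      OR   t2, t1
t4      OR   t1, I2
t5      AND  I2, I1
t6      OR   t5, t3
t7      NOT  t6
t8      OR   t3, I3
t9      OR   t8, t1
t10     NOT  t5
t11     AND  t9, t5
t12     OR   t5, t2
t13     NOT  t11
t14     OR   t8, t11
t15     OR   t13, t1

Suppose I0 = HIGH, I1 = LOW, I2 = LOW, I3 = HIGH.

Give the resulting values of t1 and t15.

t1 = HIGH, t15 = HIGH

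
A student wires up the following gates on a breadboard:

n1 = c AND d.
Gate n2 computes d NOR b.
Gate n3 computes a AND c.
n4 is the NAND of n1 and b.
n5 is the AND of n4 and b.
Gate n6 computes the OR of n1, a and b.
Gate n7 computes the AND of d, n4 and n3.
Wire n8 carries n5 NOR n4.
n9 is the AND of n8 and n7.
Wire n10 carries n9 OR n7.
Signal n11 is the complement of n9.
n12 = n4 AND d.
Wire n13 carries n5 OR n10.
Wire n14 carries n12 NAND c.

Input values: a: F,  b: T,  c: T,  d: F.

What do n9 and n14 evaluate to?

n1 = c AND d = T AND F = F
n3 = a AND c = F AND T = F
n4 = n1 NAND b = F NAND T = T
n5 = n4 AND b = T AND T = T
n7 = d AND n4 AND n3 = F AND T AND F = F
n8 = n5 NOR n4 = T NOR T = F
n9 = n8 AND n7 = F AND F = F
n12 = n4 AND d = T AND F = F
n14 = n12 NAND c = F NAND T = T

n9 = F, n14 = T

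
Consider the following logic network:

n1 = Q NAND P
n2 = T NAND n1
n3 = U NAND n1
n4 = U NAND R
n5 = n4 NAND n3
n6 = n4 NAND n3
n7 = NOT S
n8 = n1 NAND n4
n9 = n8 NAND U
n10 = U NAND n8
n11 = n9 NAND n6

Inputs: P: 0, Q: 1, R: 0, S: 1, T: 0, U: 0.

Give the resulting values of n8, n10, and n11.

n1 = Q NAND P = 1 NAND 0 = 1
n3 = U NAND n1 = 0 NAND 1 = 1
n4 = U NAND R = 0 NAND 0 = 1
n6 = n4 NAND n3 = 1 NAND 1 = 0
n8 = n1 NAND n4 = 1 NAND 1 = 0
n9 = n8 NAND U = 0 NAND 0 = 1
n10 = U NAND n8 = 0 NAND 0 = 1
n11 = n9 NAND n6 = 1 NAND 0 = 1

n8 = 0; n10 = 1; n11 = 1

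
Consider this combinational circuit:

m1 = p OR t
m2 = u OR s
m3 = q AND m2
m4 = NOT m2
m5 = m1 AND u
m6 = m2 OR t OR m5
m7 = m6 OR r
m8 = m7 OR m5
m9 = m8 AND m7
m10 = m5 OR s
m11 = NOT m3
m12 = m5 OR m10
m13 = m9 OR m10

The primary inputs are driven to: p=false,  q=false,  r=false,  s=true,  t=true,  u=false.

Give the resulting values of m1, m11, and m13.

m1 = p OR t = false OR true = true
m2 = u OR s = false OR true = true
m3 = q AND m2 = false AND true = false
m5 = m1 AND u = true AND false = false
m6 = m2 OR t OR m5 = true OR true OR false = true
m7 = m6 OR r = true OR false = true
m8 = m7 OR m5 = true OR false = true
m9 = m8 AND m7 = true AND true = true
m10 = m5 OR s = false OR true = true
m11 = NOT m3 = NOT false = true
m13 = m9 OR m10 = true OR true = true

m1 = true, m11 = true, m13 = true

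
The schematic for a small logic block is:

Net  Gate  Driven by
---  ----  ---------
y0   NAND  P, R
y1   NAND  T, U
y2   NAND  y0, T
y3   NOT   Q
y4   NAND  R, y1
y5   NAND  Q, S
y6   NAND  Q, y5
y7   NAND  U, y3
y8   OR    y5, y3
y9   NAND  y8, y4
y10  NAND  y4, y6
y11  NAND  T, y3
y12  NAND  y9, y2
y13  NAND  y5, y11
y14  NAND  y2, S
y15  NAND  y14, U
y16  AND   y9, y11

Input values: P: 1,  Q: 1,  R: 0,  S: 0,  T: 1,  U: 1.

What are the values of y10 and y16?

y10 = 1, y16 = 0

y1 = T NAND U = 1 NAND 1 = 0
y3 = NOT Q = NOT 1 = 0
y4 = R NAND y1 = 0 NAND 0 = 1
y5 = Q NAND S = 1 NAND 0 = 1
y6 = Q NAND y5 = 1 NAND 1 = 0
y8 = y5 OR y3 = 1 OR 0 = 1
y9 = y8 NAND y4 = 1 NAND 1 = 0
y10 = y4 NAND y6 = 1 NAND 0 = 1
y11 = T NAND y3 = 1 NAND 0 = 1
y16 = y9 AND y11 = 0 AND 1 = 0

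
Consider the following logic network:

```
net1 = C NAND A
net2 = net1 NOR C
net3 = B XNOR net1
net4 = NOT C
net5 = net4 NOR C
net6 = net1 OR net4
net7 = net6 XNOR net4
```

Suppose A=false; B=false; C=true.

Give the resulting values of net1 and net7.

net1 = true, net7 = false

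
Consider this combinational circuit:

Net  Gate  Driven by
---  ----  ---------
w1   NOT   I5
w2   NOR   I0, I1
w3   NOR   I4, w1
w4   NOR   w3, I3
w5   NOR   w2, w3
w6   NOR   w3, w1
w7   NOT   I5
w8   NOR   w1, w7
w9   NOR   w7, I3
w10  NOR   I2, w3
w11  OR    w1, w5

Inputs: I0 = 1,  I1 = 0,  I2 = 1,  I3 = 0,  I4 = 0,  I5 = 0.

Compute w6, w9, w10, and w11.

w6 = 0, w9 = 0, w10 = 0, w11 = 1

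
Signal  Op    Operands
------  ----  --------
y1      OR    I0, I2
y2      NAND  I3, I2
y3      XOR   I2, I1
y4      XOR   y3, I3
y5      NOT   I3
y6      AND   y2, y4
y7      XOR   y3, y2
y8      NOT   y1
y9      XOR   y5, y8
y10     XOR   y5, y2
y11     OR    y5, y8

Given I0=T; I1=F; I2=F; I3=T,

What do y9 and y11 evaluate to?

y9 = F  y11 = F

y1 = I0 OR I2 = T OR F = T
y5 = NOT I3 = NOT T = F
y8 = NOT y1 = NOT T = F
y9 = y5 XOR y8 = F XOR F = F
y11 = y5 OR y8 = F OR F = F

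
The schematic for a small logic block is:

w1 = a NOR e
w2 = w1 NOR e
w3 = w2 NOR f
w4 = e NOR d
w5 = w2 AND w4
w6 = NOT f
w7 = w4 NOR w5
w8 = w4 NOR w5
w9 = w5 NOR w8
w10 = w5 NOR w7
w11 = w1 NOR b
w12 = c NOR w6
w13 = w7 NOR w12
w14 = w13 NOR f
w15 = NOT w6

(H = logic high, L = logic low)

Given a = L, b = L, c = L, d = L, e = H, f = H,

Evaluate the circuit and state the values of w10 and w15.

w1 = a NOR e = L NOR H = L
w2 = w1 NOR e = L NOR H = L
w4 = e NOR d = H NOR L = L
w5 = w2 AND w4 = L AND L = L
w6 = NOT f = NOT H = L
w7 = w4 NOR w5 = L NOR L = H
w10 = w5 NOR w7 = L NOR H = L
w15 = NOT w6 = NOT L = H

w10 = L; w15 = H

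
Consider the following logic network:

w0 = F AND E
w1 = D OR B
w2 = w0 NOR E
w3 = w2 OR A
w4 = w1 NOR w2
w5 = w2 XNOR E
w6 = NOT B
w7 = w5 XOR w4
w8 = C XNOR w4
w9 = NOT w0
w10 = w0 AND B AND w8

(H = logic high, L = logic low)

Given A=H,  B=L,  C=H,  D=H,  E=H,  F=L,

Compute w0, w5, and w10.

w0 = L  w5 = L  w10 = L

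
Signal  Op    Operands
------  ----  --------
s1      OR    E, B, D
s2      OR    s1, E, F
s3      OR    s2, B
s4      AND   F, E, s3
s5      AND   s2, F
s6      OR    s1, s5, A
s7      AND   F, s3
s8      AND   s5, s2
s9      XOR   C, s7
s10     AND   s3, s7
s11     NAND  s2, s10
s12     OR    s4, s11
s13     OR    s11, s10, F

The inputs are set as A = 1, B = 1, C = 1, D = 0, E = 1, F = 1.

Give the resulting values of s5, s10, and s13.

s5 = 1, s10 = 1, s13 = 1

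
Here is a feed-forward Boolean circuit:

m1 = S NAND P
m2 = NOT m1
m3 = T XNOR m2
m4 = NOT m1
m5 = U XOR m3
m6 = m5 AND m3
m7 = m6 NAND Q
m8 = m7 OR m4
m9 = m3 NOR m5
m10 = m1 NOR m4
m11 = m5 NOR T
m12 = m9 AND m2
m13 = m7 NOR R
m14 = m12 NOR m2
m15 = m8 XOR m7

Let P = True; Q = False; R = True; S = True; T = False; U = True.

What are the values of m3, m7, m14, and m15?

m3 = False  m7 = True  m14 = False  m15 = False

m1 = S NAND P = True NAND True = False
m2 = NOT m1 = NOT False = True
m3 = T XNOR m2 = False XNOR True = False
m4 = NOT m1 = NOT False = True
m5 = U XOR m3 = True XOR False = True
m6 = m5 AND m3 = True AND False = False
m7 = m6 NAND Q = False NAND False = True
m8 = m7 OR m4 = True OR True = True
m9 = m3 NOR m5 = False NOR True = False
m12 = m9 AND m2 = False AND True = False
m14 = m12 NOR m2 = False NOR True = False
m15 = m8 XOR m7 = True XOR True = False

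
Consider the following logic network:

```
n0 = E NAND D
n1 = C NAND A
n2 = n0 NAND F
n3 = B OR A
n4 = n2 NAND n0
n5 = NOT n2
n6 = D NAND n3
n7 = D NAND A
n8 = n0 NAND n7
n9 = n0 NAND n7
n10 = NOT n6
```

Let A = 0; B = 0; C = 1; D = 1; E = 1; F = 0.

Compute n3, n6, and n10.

n3 = 0  n6 = 1  n10 = 0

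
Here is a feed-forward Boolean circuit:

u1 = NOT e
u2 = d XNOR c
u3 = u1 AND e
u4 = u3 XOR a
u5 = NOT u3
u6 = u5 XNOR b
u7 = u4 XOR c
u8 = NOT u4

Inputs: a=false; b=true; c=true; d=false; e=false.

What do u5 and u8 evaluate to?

u1 = NOT e = NOT false = true
u3 = u1 AND e = true AND false = false
u4 = u3 XOR a = false XOR false = false
u5 = NOT u3 = NOT false = true
u8 = NOT u4 = NOT false = true

u5 = true, u8 = true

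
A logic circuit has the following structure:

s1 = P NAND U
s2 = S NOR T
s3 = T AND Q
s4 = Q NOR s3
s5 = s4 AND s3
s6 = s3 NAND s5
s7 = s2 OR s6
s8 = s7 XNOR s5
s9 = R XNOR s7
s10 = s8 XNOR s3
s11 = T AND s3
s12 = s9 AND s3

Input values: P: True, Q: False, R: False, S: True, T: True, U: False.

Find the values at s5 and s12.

s5 = False, s12 = False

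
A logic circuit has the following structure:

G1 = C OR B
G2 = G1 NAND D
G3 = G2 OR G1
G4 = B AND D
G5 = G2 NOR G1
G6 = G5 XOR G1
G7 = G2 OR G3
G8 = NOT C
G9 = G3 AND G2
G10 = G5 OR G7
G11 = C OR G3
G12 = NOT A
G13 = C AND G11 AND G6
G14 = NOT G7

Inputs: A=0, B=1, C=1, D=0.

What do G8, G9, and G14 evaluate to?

G1 = C OR B = 1 OR 1 = 1
G2 = G1 NAND D = 1 NAND 0 = 1
G3 = G2 OR G1 = 1 OR 1 = 1
G7 = G2 OR G3 = 1 OR 1 = 1
G8 = NOT C = NOT 1 = 0
G9 = G3 AND G2 = 1 AND 1 = 1
G14 = NOT G7 = NOT 1 = 0

G8 = 0  G9 = 1  G14 = 0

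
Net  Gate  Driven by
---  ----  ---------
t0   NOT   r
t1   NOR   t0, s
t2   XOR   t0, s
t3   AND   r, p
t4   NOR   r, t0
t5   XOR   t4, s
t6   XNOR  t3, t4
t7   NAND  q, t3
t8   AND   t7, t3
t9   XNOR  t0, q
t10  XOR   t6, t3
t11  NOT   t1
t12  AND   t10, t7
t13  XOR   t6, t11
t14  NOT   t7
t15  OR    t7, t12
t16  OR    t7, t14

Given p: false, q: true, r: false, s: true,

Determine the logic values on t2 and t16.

t0 = NOT r = NOT false = true
t2 = t0 XOR s = true XOR true = false
t3 = r AND p = false AND false = false
t7 = q NAND t3 = true NAND false = true
t14 = NOT t7 = NOT true = false
t16 = t7 OR t14 = true OR false = true

t2 = false; t16 = true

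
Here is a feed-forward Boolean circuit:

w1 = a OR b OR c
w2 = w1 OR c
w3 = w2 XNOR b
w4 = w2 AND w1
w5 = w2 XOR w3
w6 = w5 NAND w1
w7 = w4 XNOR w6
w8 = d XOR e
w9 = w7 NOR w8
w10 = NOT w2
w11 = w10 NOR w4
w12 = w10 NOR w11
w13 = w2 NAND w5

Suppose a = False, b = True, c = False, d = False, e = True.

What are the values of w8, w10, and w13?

w8 = True; w10 = False; w13 = True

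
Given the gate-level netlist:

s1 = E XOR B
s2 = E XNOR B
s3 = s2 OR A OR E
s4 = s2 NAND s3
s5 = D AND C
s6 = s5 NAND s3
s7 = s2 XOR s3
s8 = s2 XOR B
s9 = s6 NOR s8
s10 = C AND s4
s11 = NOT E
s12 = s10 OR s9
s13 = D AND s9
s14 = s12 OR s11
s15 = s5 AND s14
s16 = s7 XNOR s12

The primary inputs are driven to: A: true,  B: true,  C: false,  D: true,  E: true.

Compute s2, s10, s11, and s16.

s2 = E XNOR B = true XNOR true = true
s3 = s2 OR A OR E = true OR true OR true = true
s4 = s2 NAND s3 = true NAND true = false
s5 = D AND C = true AND false = false
s6 = s5 NAND s3 = false NAND true = true
s7 = s2 XOR s3 = true XOR true = false
s8 = s2 XOR B = true XOR true = false
s9 = s6 NOR s8 = true NOR false = false
s10 = C AND s4 = false AND false = false
s11 = NOT E = NOT true = false
s12 = s10 OR s9 = false OR false = false
s16 = s7 XNOR s12 = false XNOR false = true

s2 = true, s10 = false, s11 = false, s16 = true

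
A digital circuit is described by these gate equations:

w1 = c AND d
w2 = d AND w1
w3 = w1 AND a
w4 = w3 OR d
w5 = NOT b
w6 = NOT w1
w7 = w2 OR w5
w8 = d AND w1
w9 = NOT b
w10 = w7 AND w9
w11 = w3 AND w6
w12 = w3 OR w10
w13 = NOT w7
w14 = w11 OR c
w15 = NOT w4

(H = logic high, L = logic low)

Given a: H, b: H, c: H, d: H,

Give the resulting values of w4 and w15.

w1 = c AND d = H AND H = H
w3 = w1 AND a = H AND H = H
w4 = w3 OR d = H OR H = H
w15 = NOT w4 = NOT H = L

w4 = H  w15 = L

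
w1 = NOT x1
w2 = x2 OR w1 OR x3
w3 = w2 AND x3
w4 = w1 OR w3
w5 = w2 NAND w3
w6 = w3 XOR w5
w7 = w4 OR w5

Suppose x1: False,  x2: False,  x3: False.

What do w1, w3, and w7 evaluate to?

w1 = True, w3 = False, w7 = True

w1 = NOT x1 = NOT False = True
w2 = x2 OR w1 OR x3 = False OR True OR False = True
w3 = w2 AND x3 = True AND False = False
w4 = w1 OR w3 = True OR False = True
w5 = w2 NAND w3 = True NAND False = True
w7 = w4 OR w5 = True OR True = True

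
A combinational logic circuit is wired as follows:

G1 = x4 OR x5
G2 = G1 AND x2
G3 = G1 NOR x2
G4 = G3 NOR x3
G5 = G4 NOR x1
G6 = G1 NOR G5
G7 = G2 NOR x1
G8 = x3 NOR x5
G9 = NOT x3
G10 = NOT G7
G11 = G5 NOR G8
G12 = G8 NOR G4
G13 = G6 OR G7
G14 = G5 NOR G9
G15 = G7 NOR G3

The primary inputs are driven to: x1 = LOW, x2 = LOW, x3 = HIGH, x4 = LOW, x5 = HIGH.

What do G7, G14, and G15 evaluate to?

G1 = x4 OR x5 = LOW OR HIGH = HIGH
G2 = G1 AND x2 = HIGH AND LOW = LOW
G3 = G1 NOR x2 = HIGH NOR LOW = LOW
G4 = G3 NOR x3 = LOW NOR HIGH = LOW
G5 = G4 NOR x1 = LOW NOR LOW = HIGH
G7 = G2 NOR x1 = LOW NOR LOW = HIGH
G9 = NOT x3 = NOT HIGH = LOW
G14 = G5 NOR G9 = HIGH NOR LOW = LOW
G15 = G7 NOR G3 = HIGH NOR LOW = LOW

G7 = HIGH, G14 = LOW, G15 = LOW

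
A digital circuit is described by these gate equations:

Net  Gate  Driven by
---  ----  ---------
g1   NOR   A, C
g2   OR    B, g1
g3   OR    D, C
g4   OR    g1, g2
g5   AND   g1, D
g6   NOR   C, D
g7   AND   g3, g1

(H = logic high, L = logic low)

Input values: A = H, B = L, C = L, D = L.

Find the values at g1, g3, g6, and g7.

g1 = A NOR C = H NOR L = L
g3 = D OR C = L OR L = L
g6 = C NOR D = L NOR L = H
g7 = g3 AND g1 = L AND L = L

g1 = L, g3 = L, g6 = H, g7 = L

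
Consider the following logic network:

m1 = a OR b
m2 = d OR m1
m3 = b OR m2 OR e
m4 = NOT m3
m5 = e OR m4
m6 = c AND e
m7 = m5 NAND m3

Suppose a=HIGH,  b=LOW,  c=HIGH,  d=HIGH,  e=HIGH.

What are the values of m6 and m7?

m1 = a OR b = HIGH OR LOW = HIGH
m2 = d OR m1 = HIGH OR HIGH = HIGH
m3 = b OR m2 OR e = LOW OR HIGH OR HIGH = HIGH
m4 = NOT m3 = NOT HIGH = LOW
m5 = e OR m4 = HIGH OR LOW = HIGH
m6 = c AND e = HIGH AND HIGH = HIGH
m7 = m5 NAND m3 = HIGH NAND HIGH = LOW

m6 = HIGH, m7 = LOW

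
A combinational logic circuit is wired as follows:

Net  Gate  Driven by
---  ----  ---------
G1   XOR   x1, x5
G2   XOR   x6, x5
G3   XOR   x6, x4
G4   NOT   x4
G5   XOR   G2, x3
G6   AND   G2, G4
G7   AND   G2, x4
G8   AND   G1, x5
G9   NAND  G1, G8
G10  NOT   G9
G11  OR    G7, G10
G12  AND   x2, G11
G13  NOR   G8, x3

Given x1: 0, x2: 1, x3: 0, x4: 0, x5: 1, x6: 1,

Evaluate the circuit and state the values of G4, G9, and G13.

G1 = x1 XOR x5 = 0 XOR 1 = 1
G4 = NOT x4 = NOT 0 = 1
G8 = G1 AND x5 = 1 AND 1 = 1
G9 = G1 NAND G8 = 1 NAND 1 = 0
G13 = G8 NOR x3 = 1 NOR 0 = 0

G4 = 1, G9 = 0, G13 = 0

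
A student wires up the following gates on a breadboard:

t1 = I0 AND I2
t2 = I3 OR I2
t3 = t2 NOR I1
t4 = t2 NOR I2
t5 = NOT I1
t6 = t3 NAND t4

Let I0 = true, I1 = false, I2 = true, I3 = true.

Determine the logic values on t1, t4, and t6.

t1 = I0 AND I2 = true AND true = true
t2 = I3 OR I2 = true OR true = true
t3 = t2 NOR I1 = true NOR false = false
t4 = t2 NOR I2 = true NOR true = false
t6 = t3 NAND t4 = false NAND false = true

t1 = true, t4 = false, t6 = true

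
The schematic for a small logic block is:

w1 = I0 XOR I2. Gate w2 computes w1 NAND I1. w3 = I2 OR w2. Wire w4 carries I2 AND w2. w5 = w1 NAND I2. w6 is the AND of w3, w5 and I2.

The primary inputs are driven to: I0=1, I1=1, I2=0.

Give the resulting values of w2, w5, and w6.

w2 = 0, w5 = 1, w6 = 0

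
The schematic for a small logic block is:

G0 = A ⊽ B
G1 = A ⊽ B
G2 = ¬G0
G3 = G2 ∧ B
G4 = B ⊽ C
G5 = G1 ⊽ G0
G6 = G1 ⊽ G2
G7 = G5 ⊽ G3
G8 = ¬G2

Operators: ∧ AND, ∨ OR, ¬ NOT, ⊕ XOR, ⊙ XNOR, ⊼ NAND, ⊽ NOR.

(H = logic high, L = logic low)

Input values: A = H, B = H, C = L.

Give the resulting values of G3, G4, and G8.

G3 = H; G4 = L; G8 = L

G0 = A NOR B = H NOR H = L
G2 = NOT G0 = NOT L = H
G3 = G2 AND B = H AND H = H
G4 = B NOR C = H NOR L = L
G8 = NOT G2 = NOT H = L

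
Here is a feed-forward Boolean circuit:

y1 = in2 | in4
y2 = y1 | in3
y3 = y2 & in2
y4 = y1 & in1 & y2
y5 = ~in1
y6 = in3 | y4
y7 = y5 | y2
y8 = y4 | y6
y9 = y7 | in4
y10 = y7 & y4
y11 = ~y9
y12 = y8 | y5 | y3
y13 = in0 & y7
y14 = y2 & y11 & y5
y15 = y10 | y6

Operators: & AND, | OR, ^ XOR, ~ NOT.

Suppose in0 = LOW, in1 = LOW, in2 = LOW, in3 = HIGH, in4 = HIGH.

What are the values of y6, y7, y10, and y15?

y6 = HIGH, y7 = HIGH, y10 = LOW, y15 = HIGH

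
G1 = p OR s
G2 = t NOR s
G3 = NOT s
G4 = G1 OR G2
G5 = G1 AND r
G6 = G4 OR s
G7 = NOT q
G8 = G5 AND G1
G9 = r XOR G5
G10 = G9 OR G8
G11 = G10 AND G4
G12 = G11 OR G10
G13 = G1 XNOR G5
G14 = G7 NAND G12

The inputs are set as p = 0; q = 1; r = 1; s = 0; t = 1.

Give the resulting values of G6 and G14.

G1 = p OR s = 0 OR 0 = 0
G2 = t NOR s = 1 NOR 0 = 0
G4 = G1 OR G2 = 0 OR 0 = 0
G5 = G1 AND r = 0 AND 1 = 0
G6 = G4 OR s = 0 OR 0 = 0
G7 = NOT q = NOT 1 = 0
G8 = G5 AND G1 = 0 AND 0 = 0
G9 = r XOR G5 = 1 XOR 0 = 1
G10 = G9 OR G8 = 1 OR 0 = 1
G11 = G10 AND G4 = 1 AND 0 = 0
G12 = G11 OR G10 = 0 OR 1 = 1
G14 = G7 NAND G12 = 0 NAND 1 = 1

G6 = 0, G14 = 1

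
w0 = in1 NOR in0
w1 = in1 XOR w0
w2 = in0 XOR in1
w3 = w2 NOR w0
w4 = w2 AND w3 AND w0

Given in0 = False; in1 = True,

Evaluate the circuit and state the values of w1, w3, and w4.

w1 = True  w3 = False  w4 = False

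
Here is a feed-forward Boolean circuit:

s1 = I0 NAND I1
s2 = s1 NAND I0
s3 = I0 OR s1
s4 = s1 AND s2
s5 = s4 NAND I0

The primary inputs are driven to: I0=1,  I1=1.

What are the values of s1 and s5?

s1 = 0  s5 = 1

s1 = I0 NAND I1 = 1 NAND 1 = 0
s2 = s1 NAND I0 = 0 NAND 1 = 1
s4 = s1 AND s2 = 0 AND 1 = 0
s5 = s4 NAND I0 = 0 NAND 1 = 1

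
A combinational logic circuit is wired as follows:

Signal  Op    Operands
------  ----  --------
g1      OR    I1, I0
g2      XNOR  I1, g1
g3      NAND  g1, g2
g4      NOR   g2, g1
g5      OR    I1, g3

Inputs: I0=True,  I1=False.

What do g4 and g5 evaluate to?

g4 = False  g5 = True

g1 = I1 OR I0 = False OR True = True
g2 = I1 XNOR g1 = False XNOR True = False
g3 = g1 NAND g2 = True NAND False = True
g4 = g2 NOR g1 = False NOR True = False
g5 = I1 OR g3 = False OR True = True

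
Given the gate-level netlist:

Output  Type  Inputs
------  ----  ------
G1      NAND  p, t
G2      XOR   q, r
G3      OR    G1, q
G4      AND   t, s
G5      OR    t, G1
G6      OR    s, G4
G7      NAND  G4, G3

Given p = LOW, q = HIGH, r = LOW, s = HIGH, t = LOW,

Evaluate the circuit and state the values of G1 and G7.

G1 = HIGH; G7 = HIGH

G1 = p NAND t = LOW NAND LOW = HIGH
G3 = G1 OR q = HIGH OR HIGH = HIGH
G4 = t AND s = LOW AND HIGH = LOW
G7 = G4 NAND G3 = LOW NAND HIGH = HIGH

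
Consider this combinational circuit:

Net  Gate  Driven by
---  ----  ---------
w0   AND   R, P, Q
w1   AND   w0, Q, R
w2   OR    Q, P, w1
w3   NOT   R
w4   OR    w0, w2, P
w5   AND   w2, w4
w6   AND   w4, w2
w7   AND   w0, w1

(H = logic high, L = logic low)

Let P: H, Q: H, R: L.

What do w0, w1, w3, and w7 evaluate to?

w0 = R AND P AND Q = L AND H AND H = L
w1 = w0 AND Q AND R = L AND H AND L = L
w3 = NOT R = NOT L = H
w7 = w0 AND w1 = L AND L = L

w0 = L  w1 = L  w3 = H  w7 = L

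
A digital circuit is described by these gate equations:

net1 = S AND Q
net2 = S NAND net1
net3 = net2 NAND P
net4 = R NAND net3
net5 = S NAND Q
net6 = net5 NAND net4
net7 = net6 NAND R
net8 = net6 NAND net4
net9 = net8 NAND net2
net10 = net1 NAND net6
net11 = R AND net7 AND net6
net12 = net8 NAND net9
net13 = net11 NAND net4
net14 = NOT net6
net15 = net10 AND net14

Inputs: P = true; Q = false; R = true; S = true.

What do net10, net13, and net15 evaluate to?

net10 = true, net13 = true, net15 = true

net1 = S AND Q = true AND false = false
net2 = S NAND net1 = true NAND false = true
net3 = net2 NAND P = true NAND true = false
net4 = R NAND net3 = true NAND false = true
net5 = S NAND Q = true NAND false = true
net6 = net5 NAND net4 = true NAND true = false
net7 = net6 NAND R = false NAND true = true
net10 = net1 NAND net6 = false NAND false = true
net11 = R AND net7 AND net6 = true AND true AND false = false
net13 = net11 NAND net4 = false NAND true = true
net14 = NOT net6 = NOT false = true
net15 = net10 AND net14 = true AND true = true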